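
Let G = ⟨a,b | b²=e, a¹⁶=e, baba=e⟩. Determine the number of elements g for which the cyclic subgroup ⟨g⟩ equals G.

⟨g⟩ = G would require ord(g) = |G| = 32, but the maximum element order in G is 16 < 32. So G is not cyclic and no single element generates it: the count is 0.

Answer: 0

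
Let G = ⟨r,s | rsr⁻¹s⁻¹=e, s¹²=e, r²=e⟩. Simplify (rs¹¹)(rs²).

Compute (rs¹¹) · (rs²) by multiplying left to right and reducing via the relations at each step:
  (rs¹¹) · r = s¹¹
  (s¹¹) · s² = s

Answer: s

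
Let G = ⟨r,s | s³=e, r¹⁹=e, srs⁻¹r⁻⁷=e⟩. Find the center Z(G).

An element z ∈ Z(G) iff z commutes with every generator.
For example e is central: e·r = r = r·e; e·s = s = s·e.
Whereas r ∉ Z(G) since r·s = rs ≠ r⁷s = s·r.
Checking each of the 57 elements this way gives Z(G) = {e}, of order 1.

Answer: {e}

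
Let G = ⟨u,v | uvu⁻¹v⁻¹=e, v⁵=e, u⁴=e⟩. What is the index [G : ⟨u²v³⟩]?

First find ord(u²v³) by computing successive powers:
  (u²v³)¹ = u²v³, (u²v³)² = v, (u²v³)³ = u²v⁴, (u²v³)⁴ = v², (u²v³)⁵ = u², (u²v³)⁶ = v³, (u²v³)⁷ = u²v, (u²v³)⁸ = v⁴, (u²v³)⁹ = u²v², (u²v³)¹⁰ = e.
So |⟨u²v³⟩| = ord(u²v³) = 10. With |G| = 20, by Lagrange [G : ⟨u²v³⟩] = 20/10 = 2.

Answer: 2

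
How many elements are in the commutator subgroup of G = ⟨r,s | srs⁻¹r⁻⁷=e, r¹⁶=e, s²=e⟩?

G' = [G, G] is generated by all commutators. The generator-pair commutators are: [r, s] = r¹⁰.
The subgroup they normally generate is {e, r², r⁴, r⁶, r⁸, r¹⁰, r¹², r¹⁴}, of order 8.
Check: |G/G'| = 32/8 = 4 is the order of the abelianisation.

Answer: 8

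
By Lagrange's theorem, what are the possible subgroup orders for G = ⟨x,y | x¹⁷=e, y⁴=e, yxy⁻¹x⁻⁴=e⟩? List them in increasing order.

|G| = 68 = 2² · 17. By Lagrange's theorem the order of any subgroup divides 68; the divisors of 68 are 1, 2, 4, 17, 34, 68.

Answer: 1, 2, 4, 17, 34, 68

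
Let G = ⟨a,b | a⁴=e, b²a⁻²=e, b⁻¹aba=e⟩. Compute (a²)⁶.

Compute successive powers of (a²), reducing at each step:
  (a²)²: (a²) · a² = e
  (a²)³: e · a² = a²
  (a²)⁴: (a²) · a² = e
  (a²)⁵: e · a² = a²
  (a²)⁶: (a²) · a² = e

Answer: e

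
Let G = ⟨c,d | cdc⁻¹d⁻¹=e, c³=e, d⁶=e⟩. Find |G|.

Enumerate words in the generators, reducing via the relations: the distinct elements are
  {c, d, e, cd, c², d², d³, d⁴, d⁵, cd², cd³, cd⁴, cd⁵, c²d, c²d², c²d³, c²d⁴, c²d⁵}.
No further products give new elements, so |G| = 18.

Answer: 18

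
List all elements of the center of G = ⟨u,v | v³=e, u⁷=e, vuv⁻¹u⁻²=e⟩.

An element z ∈ Z(G) iff z commutes with every generator.
For example e is central: e·u = u = u·e; e·v = v = v·e.
Whereas u ∉ Z(G) since u·v = uv ≠ u²v = v·u.
Checking each of the 21 elements this way gives Z(G) = {e}, of order 1.

Answer: {e}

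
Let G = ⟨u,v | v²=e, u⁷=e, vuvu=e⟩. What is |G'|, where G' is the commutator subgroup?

G' = [G, G] is generated by all commutators. The generator-pair commutators are: [u, v] = u².
The subgroup they normally generate is {e, u, u², u³, u⁴, u⁵, u⁶}, of order 7.
Check: |G/G'| = 14/7 = 2 is the order of the abelianisation.

Answer: 7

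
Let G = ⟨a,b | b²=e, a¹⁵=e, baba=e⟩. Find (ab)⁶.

Compute successive powers of (ab), reducing at each step:
  (ab)²: (ab) · a = b;   b · b = e
  (ab)³: e · a = a;   a · b = ab
  (ab)⁴: (ab) · a = b;   b · b = e
  (ab)⁵: e · a = a;   a · b = ab
  (ab)⁶: (ab) · a = b;   b · b = e

Answer: e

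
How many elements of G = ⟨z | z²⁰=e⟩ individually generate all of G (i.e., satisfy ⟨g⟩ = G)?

G is cyclic of order 20. An element generates G iff its order is 20, and a cyclic group of order 20 has exactly φ(20) = 8 such elements.

Answer: 8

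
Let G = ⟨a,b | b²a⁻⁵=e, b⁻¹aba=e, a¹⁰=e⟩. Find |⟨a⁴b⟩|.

|⟨a⁴b⟩| equals the order of a⁴b. Compute successive powers until reaching e:
  (a⁴b)¹ = a⁴b, (a⁴b)² = a⁵, (a⁴b)³ = a⁴b⁻¹, (a⁴b)⁴ = e.
The smallest positive k with (a⁴b)ᵏ = e is 4, so |⟨a⁴b⟩| = 4.

Answer: 4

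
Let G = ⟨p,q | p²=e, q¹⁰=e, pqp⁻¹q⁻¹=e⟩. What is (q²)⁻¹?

The order of (q²) is 5 (smallest k with (q²)ᵏ = e), so (q²)⁻¹ = (q²)⁴ = q⁸.
Check: (q²) · (q⁸) → (q²) · q⁸ = e, giving e as required.

Answer: q⁸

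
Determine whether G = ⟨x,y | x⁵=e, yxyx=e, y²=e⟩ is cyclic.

Every cyclic group is abelian. But x·y = xy while y·x = x⁴y, so x·y ≠ y·x and G is not abelian. Hence G is not cyclic.

Answer: No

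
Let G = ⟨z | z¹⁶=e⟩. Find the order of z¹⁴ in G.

Compute successive powers until reaching e:
  (z¹⁴)¹ = z¹⁴, (z¹⁴)² = z¹², (z¹⁴)³ = z¹⁰, (z¹⁴)⁴ = z⁸, (z¹⁴)⁵ = z⁶, (z¹⁴)⁶ = z⁴, (z¹⁴)⁷ = z², (z¹⁴)⁸ = e.
The smallest positive k with (z¹⁴)ᵏ = e is 8.

Answer: 8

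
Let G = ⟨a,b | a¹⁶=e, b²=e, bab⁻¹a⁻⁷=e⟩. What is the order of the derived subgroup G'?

G' = [G, G] is generated by all commutators. The generator-pair commutators are: [a, b] = a¹⁰.
The subgroup they normally generate is {e, a², a⁴, a⁶, a⁸, a¹⁰, a¹², a¹⁴}, of order 8.
Check: |G/G'| = 32/8 = 4 is the order of the abelianisation.

Answer: 8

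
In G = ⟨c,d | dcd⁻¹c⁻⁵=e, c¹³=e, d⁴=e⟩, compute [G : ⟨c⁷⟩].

First find ord(c⁷) by computing successive powers:
  (c⁷)¹ = c⁷, (c⁷)² = c, (c⁷)³ = c⁸, (c⁷)⁴ = c², (c⁷)⁵ = c⁹, (c⁷)⁶ = c³, (c⁷)⁷ = c¹⁰, (c⁷)⁸ = c⁴, (c⁷)⁹ = c¹¹, (c⁷)¹⁰ = c⁵, (c⁷)¹¹ = c¹², (c⁷)¹² = c⁶, (c⁷)¹³ = e.
So |⟨c⁷⟩| = ord(c⁷) = 13. With |G| = 52, by Lagrange [G : ⟨c⁷⟩] = 52/13 = 4.

Answer: 4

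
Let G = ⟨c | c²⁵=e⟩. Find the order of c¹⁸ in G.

Compute successive powers until reaching e:
  (c¹⁸)¹ = c¹⁸, (c¹⁸)² = c¹¹, (c¹⁸)³ = c⁴, (c¹⁸)⁴ = c²², (c¹⁸)⁵ = c¹⁵, (c¹⁸)⁶ = c⁸, (c¹⁸)⁷ = c, (c¹⁸)⁸ = c¹⁹, (c¹⁸)⁹ = c¹², (c¹⁸)¹⁰ = c⁵, (c¹⁸)¹¹ = c²³, (c¹⁸)¹² = c¹⁶, (c¹⁸)¹³ = c⁹, (c¹⁸)¹⁴ = c², (c¹⁸)¹⁵ = c²⁰, (c¹⁸)¹⁶ = c¹³, (c¹⁸)¹⁷ = c⁶, (c¹⁸)¹⁸ = c²⁴, (c¹⁸)¹⁹ = c¹⁷, (c¹⁸)²⁰ = c¹⁰, (c¹⁸)²¹ = c³, (c¹⁸)²² = c²¹, (c¹⁸)²³ = c¹⁴, (c¹⁸)²⁴ = c⁷, (c¹⁸)²⁵ = e.
The smallest positive k with (c¹⁸)ᵏ = e is 25.

Answer: 25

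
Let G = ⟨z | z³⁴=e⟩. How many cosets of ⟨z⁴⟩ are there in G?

First find ord(z⁴) by computing successive powers:
  (z⁴)¹ = z⁴, (z⁴)² = z⁸, (z⁴)³ = z¹², (z⁴)⁴ = z¹⁶, (z⁴)⁵ = z²⁰, (z⁴)⁶ = z²⁴, (z⁴)⁷ = z²⁸, (z⁴)⁸ = z³², (z⁴)⁹ = z², (z⁴)¹⁰ = z⁶, (z⁴)¹¹ = z¹⁰, (z⁴)¹² = z¹⁴, (z⁴)¹³ = z¹⁸, (z⁴)¹⁴ = z²², (z⁴)¹⁵ = z²⁶, (z⁴)¹⁶ = z³⁰, (z⁴)¹⁷ = e.
So |⟨z⁴⟩| = ord(z⁴) = 17. With |G| = 34, by Lagrange [G : ⟨z⁴⟩] = 34/17 = 2.

Answer: 2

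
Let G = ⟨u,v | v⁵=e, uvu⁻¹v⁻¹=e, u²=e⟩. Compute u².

Compute successive powers of u, reducing at each step:
  u²: u · u = e

Answer: e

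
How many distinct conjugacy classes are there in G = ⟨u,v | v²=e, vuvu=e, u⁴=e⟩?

The conjugacy classes (representative and size) are:
  [e] (size 1), [u] (size 2), [u²] (size 1), [u²v] (size 2), [u³v] (size 2).
Class equation: 1 + 2 + 1 + 2 + 2 = 8 = |G|. So G has 5 conjugacy classes.

Answer: 5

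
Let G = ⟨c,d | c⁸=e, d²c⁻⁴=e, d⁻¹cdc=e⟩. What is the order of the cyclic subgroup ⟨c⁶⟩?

|⟨c⁶⟩| equals the order of c⁶. Compute successive powers until reaching e:
  (c⁶)¹ = c⁶, (c⁶)² = c⁴, (c⁶)³ = c², (c⁶)⁴ = e.
The smallest positive k with (c⁶)ᵏ = e is 4, so |⟨c⁶⟩| = 4.

Answer: 4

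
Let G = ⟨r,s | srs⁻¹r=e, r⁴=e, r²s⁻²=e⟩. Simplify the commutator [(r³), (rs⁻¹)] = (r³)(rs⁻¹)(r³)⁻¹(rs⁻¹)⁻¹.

[(r³), (rs⁻¹)] = (r³)·(rs⁻¹)·(r³)⁻¹·(rs⁻¹)⁻¹.
  (r³) · (rs⁻¹) = s⁻¹
  (s⁻¹) · r = rs
  (rs) · (rs) = r²

Answer: r²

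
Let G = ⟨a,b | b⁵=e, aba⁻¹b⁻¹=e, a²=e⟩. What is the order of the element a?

Compute successive powers until reaching e:
  a¹ = a, a² = e.
The smallest positive k with aᵏ = e is 2.

Answer: 2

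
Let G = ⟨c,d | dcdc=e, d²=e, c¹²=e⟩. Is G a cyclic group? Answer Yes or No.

Every cyclic group is abelian. But c·d = cd while d·c = c¹¹d, so c·d ≠ d·c and G is not abelian. Hence G is not cyclic.

Answer: No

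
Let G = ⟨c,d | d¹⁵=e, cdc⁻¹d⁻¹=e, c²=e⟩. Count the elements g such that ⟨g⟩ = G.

G is cyclic of order 30. An element generates G iff its order is 30, and a cyclic group of order 30 has exactly φ(30) = 8 such elements.

Answer: 8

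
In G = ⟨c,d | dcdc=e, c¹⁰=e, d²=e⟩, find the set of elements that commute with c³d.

⟨c³d⟩ ⊆ C_G(c³d) since powers of c³d commute with c³d; so |C_G(c³d)| ≥ |⟨c³d⟩| = 2.
By orbit–stabilizer, |C_G(c³d)| = |G| / |conj. class of c³d| = 20 / 5 = 4.
The 4 elements commuting with c³d are {e, c⁵, c³d, c⁸d}.

Answer: {e, c⁵, c³d, c⁸d}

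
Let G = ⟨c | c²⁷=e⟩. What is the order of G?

G is generated by a single element, so G is cyclic. The relator gives c²⁷ = e and no smaller power is forced to be e, so the 27 powers {c, e, c², c³, c⁴, c⁵, c⁶, c⁷, c⁸, c⁹, c²², c²³, c²¹, c²⁰, c²⁴, c²⁵, c²⁶, c¹², c¹³, c¹¹, c¹⁰, c¹⁴, c¹⁵, c¹⁶, c¹⁷, c¹⁸, c¹⁹} are distinct. Hence |G| = 27.

Answer: 27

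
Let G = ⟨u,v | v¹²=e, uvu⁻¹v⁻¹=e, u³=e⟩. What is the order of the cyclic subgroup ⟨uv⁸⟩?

|⟨uv⁸⟩| equals the order of uv⁸. Compute successive powers until reaching e:
  (uv⁸)¹ = uv⁸, (uv⁸)² = u²v⁴, (uv⁸)³ = e.
The smallest positive k with (uv⁸)ᵏ = e is 3, so |⟨uv⁸⟩| = 3.

Answer: 3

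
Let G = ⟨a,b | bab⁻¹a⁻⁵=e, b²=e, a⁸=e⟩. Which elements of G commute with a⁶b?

⟨a⁶b⟩ ⊆ C_G(a⁶b) since powers of a⁶b commute with a⁶b; so |C_G(a⁶b)| ≥ |⟨a⁶b⟩| = 4.
By orbit–stabilizer, |C_G(a⁶b)| = |G| / |conj. class of a⁶b| = 16 / 2 = 8.
The 8 elements commuting with a⁶b are {e, a², a⁴, a⁶, b, a⁶b, a²b, a⁴b}.

Answer: {e, a², a⁴, a⁶, b, a⁶b, a²b, a⁴b}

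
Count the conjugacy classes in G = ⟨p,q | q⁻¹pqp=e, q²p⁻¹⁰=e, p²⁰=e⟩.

The conjugacy classes (representative and size) are:
  [e] (size 1), [p] (size 2), [p²] (size 2), [p³] (size 2), [p⁴] (size 2), [p⁵] (size 2), [p¹⁴] (size 2), [p⁷] (size 2), [p⁸] (size 2), [p¹¹] (size 2), [p¹⁰] (size 1), [p²q⁻¹] (size 10), [p⁹q] (size 10).
Class equation: 1 + 2 + 2 + 2 + 2 + 2 + 2 + 2 + 2 + 2 + 1 + 10 + 10 = 40 = |G|. So G has 13 conjugacy classes.

Answer: 13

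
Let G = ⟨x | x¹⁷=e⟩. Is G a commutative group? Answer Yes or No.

G has a single generator, so G is cyclic and hence abelian.

Answer: Yes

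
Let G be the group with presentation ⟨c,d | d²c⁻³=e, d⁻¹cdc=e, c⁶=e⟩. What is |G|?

Enumerate words in the generators, reducing via the relations: the distinct elements are
  {c, d, e, cd, c², c³, c⁴, c⁵, c²d, d⁻¹, cd⁻¹, c²d⁻¹}.
No further products give new elements, so |G| = 12.

Answer: 12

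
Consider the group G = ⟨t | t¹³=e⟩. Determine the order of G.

G is generated by a single element, so G is cyclic. The relator gives t¹³ = e and no smaller power is forced to be e, so the 13 powers {e, t, t², t³, t⁴, t⁵, t⁶, t⁷, t⁸, t⁹, t¹², t¹¹, t¹⁰} are distinct. Hence |G| = 13.

Answer: 13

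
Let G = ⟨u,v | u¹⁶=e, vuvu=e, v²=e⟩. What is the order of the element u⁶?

Compute successive powers until reaching e:
  (u⁶)¹ = u⁶, (u⁶)² = u¹², (u⁶)³ = u², (u⁶)⁴ = u⁸, (u⁶)⁵ = u¹⁴, (u⁶)⁶ = u⁴, (u⁶)⁷ = u¹⁰, (u⁶)⁸ = e.
The smallest positive k with (u⁶)ᵏ = e is 8.

Answer: 8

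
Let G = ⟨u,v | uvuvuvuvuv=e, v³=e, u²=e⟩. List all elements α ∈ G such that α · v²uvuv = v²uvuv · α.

⟨v²uvuv⟩ ⊆ C_G(v²uvuv) since powers of v²uvuv commute with v²uvuv; so |C_G(v²uvuv)| ≥ |⟨v²uvuv⟩| = 3.
By orbit–stabilizer, |C_G(v²uvuv)| = |G| / |conj. class of v²uvuv| = 60 / 20 = 3.
The 3 elements commuting with v²uvuv are {e, v²uvuv, v²uv²uv}.

Answer: {e, v²uvuv, v²uv²uv}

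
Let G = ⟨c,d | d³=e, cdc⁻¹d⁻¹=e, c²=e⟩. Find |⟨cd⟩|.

|⟨cd⟩| equals the order of cd. Compute successive powers until reaching e:
  (cd)¹ = cd, (cd)² = d², (cd)³ = c, (cd)⁴ = d, (cd)⁵ = cd², (cd)⁶ = e.
The smallest positive k with (cd)ᵏ = e is 6, so |⟨cd⟩| = 6.

Answer: 6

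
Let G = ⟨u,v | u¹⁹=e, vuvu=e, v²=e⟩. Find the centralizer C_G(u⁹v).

⟨u⁹v⟩ ⊆ C_G(u⁹v) since powers of u⁹v commute with u⁹v; so |C_G(u⁹v)| ≥ |⟨u⁹v⟩| = 2.
By orbit–stabilizer, |C_G(u⁹v)| = |G| / |conj. class of u⁹v| = 38 / 19 = 2.
The 2 elements commuting with u⁹v are {e, u⁹v}.

Answer: {e, u⁹v}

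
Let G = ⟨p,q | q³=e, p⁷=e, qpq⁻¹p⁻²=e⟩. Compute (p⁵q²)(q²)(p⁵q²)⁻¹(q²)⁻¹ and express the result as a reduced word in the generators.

[(p⁵q²), (q²)] = (p⁵q²)·(q²)·(p⁵q²)⁻¹·(q²)⁻¹.
  (p⁵q²) · (q²) = p⁵q
  (p⁵q) · (p⁴q) = p⁶q²
  (p⁶q²) · q = p⁶

Answer: p⁶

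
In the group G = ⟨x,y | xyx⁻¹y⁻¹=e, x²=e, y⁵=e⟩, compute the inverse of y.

The order of y is 5 (smallest k with yᵏ = e), so y⁻¹ = y⁴ = y⁴.
Check: y · (y⁴) → y · y⁴ = e, giving e as required.

Answer: y⁴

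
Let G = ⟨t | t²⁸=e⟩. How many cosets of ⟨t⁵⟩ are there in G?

First find ord(t⁵) by computing successive powers:
  (t⁵)¹ = t⁵, (t⁵)² = t¹⁰, (t⁵)³ = t¹⁵, (t⁵)⁴ = t²⁰, (t⁵)⁵ = t²⁵, (t⁵)⁶ = t², (t⁵)⁷ = t⁷, (t⁵)⁸ = t¹², (t⁵)⁹ = t¹⁷, (t⁵)¹⁰ = t²², (t⁵)¹¹ = t²⁷, (t⁵)¹² = t⁴, (t⁵)¹³ = t⁹, (t⁵)¹⁴ = t¹⁴, (t⁵)¹⁵ = t¹⁹, (t⁵)¹⁶ = t²⁴, (t⁵)¹⁷ = t, (t⁵)¹⁸ = t⁶, (t⁵)¹⁹ = t¹¹, (t⁵)²⁰ = t¹⁶, (t⁵)²¹ = t²¹, (t⁵)²² = t²⁶, (t⁵)²³ = t³, (t⁵)²⁴ = t⁸, (t⁵)²⁵ = t¹³, (t⁵)²⁶ = t¹⁸, (t⁵)²⁷ = t²³, (t⁵)²⁸ = e.
So |⟨t⁵⟩| = ord(t⁵) = 28. With |G| = 28, by Lagrange [G : ⟨t⁵⟩] = 28/28 = 1.

Answer: 1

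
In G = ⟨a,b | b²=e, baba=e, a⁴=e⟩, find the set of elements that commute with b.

⟨b⟩ ⊆ C_G(b) since powers of b commute with b; so |C_G(b)| ≥ |⟨b⟩| = 2.
By orbit–stabilizer, |C_G(b)| = |G| / |conj. class of b| = 8 / 2 = 4.
The 4 elements commuting with b are {e, a², b, a²b}.

Answer: {e, a², b, a²b}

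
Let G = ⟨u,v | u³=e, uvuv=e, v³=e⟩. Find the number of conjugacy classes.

The conjugacy classes (representative and size) are:
  [e] (size 1), [vu²] (size 4), [v²u] (size 4), [u²v²] (size 3).
Class equation: 1 + 4 + 4 + 3 = 12 = |G|. So G has 4 conjugacy classes.

Answer: 4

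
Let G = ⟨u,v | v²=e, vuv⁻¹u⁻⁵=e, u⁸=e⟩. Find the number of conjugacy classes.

The conjugacy classes (representative and size) are:
  [e] (size 1), [u⁵] (size 2), [u²] (size 1), [u⁷] (size 2), [u⁴] (size 1), [u⁶] (size 1), [v] (size 2), [u⁵v] (size 2), [u²v] (size 2), [u³v] (size 2).
Class equation: 1 + 2 + 1 + 2 + 1 + 1 + 2 + 2 + 2 + 2 = 16 = |G|. So G has 10 conjugacy classes.

Answer: 10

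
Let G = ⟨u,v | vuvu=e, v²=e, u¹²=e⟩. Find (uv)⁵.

Compute successive powers of (uv), reducing at each step:
  (uv)²: (uv) · u = v;   v · v = e
  (uv)³: e · u = u;   u · v = uv
  (uv)⁴: (uv) · u = v;   v · v = e
  (uv)⁵: e · u = u;   u · v = uv

Answer: uv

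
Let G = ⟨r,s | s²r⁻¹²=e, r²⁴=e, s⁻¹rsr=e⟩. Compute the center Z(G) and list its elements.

An element z ∈ Z(G) iff z commutes with every generator.
For example r¹² is central: (r¹²)·r = r¹³ = r·(r¹²); (r¹²)·s = s⁻¹ = s·(r¹²).
Whereas r ∉ Z(G) since r·s = rs ≠ r¹¹s⁻¹ = s·r.
Checking each of the 48 elements this way gives Z(G) = {e, r¹²}, of order 2.

Answer: {e, r¹²}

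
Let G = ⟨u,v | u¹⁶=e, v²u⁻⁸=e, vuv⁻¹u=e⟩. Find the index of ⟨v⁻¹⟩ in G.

First find ord(v⁻¹) by computing successive powers:
  (v⁻¹)¹ = v⁻¹, (v⁻¹)² = u⁸, (v⁻¹)³ = v, (v⁻¹)⁴ = e.
So |⟨v⁻¹⟩| = ord(v⁻¹) = 4. With |G| = 32, by Lagrange [G : ⟨v⁻¹⟩] = 32/4 = 8.

Answer: 8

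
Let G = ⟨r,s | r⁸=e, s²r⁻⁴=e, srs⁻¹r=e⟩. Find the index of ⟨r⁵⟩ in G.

First find ord(r⁵) by computing successive powers:
  (r⁵)¹ = r⁵, (r⁵)² = r², (r⁵)³ = r⁷, (r⁵)⁴ = r⁴, (r⁵)⁵ = r, (r⁵)⁶ = r⁶, (r⁵)⁷ = r³, (r⁵)⁸ = e.
So |⟨r⁵⟩| = ord(r⁵) = 8. With |G| = 16, by Lagrange [G : ⟨r⁵⟩] = 16/8 = 2.

Answer: 2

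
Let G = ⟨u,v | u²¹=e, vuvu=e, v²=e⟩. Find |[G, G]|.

G' = [G, G] is generated by all commutators. The generator-pair commutators are: [u, v] = u².
The subgroup they normally generate is {e, u, u², u³, u⁴, u⁵, u⁶, u⁷, u⁸, u⁹, u¹⁰, u¹¹, u¹², u¹³, u¹⁴, u¹⁵, u¹⁶, u¹⁷, u¹⁸, u¹⁹, u²⁰}, of order 21.
Check: |G/G'| = 42/21 = 2 is the order of the abelianisation.

Answer: 21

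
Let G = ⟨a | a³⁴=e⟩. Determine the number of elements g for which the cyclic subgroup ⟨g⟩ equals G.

G is cyclic of order 34. An element generates G iff its order is 34, and a cyclic group of order 34 has exactly φ(34) = 16 such elements.

Answer: 16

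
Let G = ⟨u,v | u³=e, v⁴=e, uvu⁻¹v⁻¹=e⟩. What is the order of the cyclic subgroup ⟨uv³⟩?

|⟨uv³⟩| equals the order of uv³. Compute successive powers until reaching e:
  (uv³)¹ = uv³, (uv³)² = u²v², (uv³)³ = v, (uv³)⁴ = u, (uv³)⁵ = u²v³, (uv³)⁶ = v², (uv³)⁷ = uv, (uv³)⁸ = u², (uv³)⁹ = v³, (uv³)¹⁰ = uv², (uv³)¹¹ = u²v, (uv³)¹² = e.
The smallest positive k with (uv³)ᵏ = e is 12, so |⟨uv³⟩| = 12.

Answer: 12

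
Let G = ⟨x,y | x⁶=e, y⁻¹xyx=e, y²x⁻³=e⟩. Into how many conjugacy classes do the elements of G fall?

The conjugacy classes (representative and size) are:
  [e] (size 1), [x] (size 2), [x²] (size 2), [x³] (size 1), [xy⁻¹] (size 3), [x²y⁻¹] (size 3).
Class equation: 1 + 2 + 2 + 1 + 3 + 3 = 12 = |G|. So G has 6 conjugacy classes.

Answer: 6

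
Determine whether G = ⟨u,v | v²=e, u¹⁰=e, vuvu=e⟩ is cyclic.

Every cyclic group is abelian. But u·v = uv while v·u = u⁹v, so u·v ≠ v·u and G is not abelian. Hence G is not cyclic.

Answer: No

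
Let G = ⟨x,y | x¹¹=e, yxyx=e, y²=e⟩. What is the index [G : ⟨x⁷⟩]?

First find ord(x⁷) by computing successive powers:
  (x⁷)¹ = x⁷, (x⁷)² = x³, (x⁷)³ = x¹⁰, (x⁷)⁴ = x⁶, (x⁷)⁵ = x², (x⁷)⁶ = x⁹, (x⁷)⁷ = x⁵, (x⁷)⁸ = x, (x⁷)⁹ = x⁸, (x⁷)¹⁰ = x⁴, (x⁷)¹¹ = e.
So |⟨x⁷⟩| = ord(x⁷) = 11. With |G| = 22, by Lagrange [G : ⟨x⁷⟩] = 22/11 = 2.

Answer: 2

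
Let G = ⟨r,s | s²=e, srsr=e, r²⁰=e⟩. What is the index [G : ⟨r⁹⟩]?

First find ord(r⁹) by computing successive powers:
  (r⁹)¹ = r⁹, (r⁹)² = r¹⁸, (r⁹)³ = r⁷, (r⁹)⁴ = r¹⁶, (r⁹)⁵ = r⁵, (r⁹)⁶ = r¹⁴, (r⁹)⁷ = r³, (r⁹)⁸ = r¹², (r⁹)⁹ = r, (r⁹)¹⁰ = r¹⁰, (r⁹)¹¹ = r¹⁹, (r⁹)¹² = r⁸, (r⁹)¹³ = r¹⁷, (r⁹)¹⁴ = r⁶, (r⁹)¹⁵ = r¹⁵, (r⁹)¹⁶ = r⁴, (r⁹)¹⁷ = r¹³, (r⁹)¹⁸ = r², (r⁹)¹⁹ = r¹¹, (r⁹)²⁰ = e.
So |⟨r⁹⟩| = ord(r⁹) = 20. With |G| = 40, by Lagrange [G : ⟨r⁹⟩] = 40/20 = 2.

Answer: 2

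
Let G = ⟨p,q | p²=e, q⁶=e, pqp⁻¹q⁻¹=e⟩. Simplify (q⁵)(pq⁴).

Compute (q⁵) · (pq⁴) by multiplying left to right and reducing via the relations at each step:
  (q⁵) · p = pq⁵
  (pq⁵) · q⁴ = pq³

Answer: pq³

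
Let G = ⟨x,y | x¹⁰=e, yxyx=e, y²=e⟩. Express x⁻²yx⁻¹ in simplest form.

Multiply left to right, reducing at each step:
  (x⁸) · y = x⁸y
  (x⁸y) · x⁻¹ = x⁹y

Answer: x⁹y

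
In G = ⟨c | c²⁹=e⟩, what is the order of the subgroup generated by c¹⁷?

|⟨c¹⁷⟩| equals the order of c¹⁷. Compute successive powers until reaching e:
  (c¹⁷)¹ = c¹⁷, (c¹⁷)² = c⁵, (c¹⁷)³ = c²², (c¹⁷)⁴ = c¹⁰, (c¹⁷)⁵ = c²⁷, (c¹⁷)⁶ = c¹⁵, (c¹⁷)⁷ = c³, (c¹⁷)⁸ = c²⁰, (c¹⁷)⁹ = c⁸, (c¹⁷)¹⁰ = c²⁵, (c¹⁷)¹¹ = c¹³, (c¹⁷)¹² = c, (c¹⁷)¹³ = c¹⁸, (c¹⁷)¹⁴ = c⁶, (c¹⁷)¹⁵ = c²³, (c¹⁷)¹⁶ = c¹¹, (c¹⁷)¹⁷ = c²⁸, (c¹⁷)¹⁸ = c¹⁶, (c¹⁷)¹⁹ = c⁴, (c¹⁷)²⁰ = c²¹, (c¹⁷)²¹ = c⁹, (c¹⁷)²² = c²⁶, (c¹⁷)²³ = c¹⁴, (c¹⁷)²⁴ = c², (c¹⁷)²⁵ = c¹⁹, (c¹⁷)²⁶ = c⁷, (c¹⁷)²⁷ = c²⁴, (c¹⁷)²⁸ = c¹², (c¹⁷)²⁹ = e.
The smallest positive k with (c¹⁷)ᵏ = e is 29, so |⟨c¹⁷⟩| = 29.

Answer: 29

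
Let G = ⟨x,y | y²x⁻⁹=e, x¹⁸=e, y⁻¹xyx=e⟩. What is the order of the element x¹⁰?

Compute successive powers until reaching e:
  (x¹⁰)¹ = x¹⁰, (x¹⁰)² = x², (x¹⁰)³ = x¹², (x¹⁰)⁴ = x⁴, (x¹⁰)⁵ = x¹⁴, (x¹⁰)⁶ = x⁶, (x¹⁰)⁷ = x¹⁶, (x¹⁰)⁸ = x⁸, (x¹⁰)⁹ = e.
The smallest positive k with (x¹⁰)ᵏ = e is 9.

Answer: 9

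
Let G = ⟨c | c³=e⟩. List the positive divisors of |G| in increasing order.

|G| = 3 = 3. By Lagrange's theorem the order of any subgroup divides 3; the divisors of 3 are 1, 3.

Answer: 1, 3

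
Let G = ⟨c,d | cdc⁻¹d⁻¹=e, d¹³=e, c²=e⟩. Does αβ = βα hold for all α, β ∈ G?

Each pair of generators commutes: c·d = cd = d·c. Since the generators pairwise commute, every element of G commutes with every other, so G is abelian.

Answer: Yes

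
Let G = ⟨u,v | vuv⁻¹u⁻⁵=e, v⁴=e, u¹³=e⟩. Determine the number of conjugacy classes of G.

The conjugacy classes (representative and size) are:
  [e] (size 1), [u] (size 4), [u²] (size 4), [u⁹] (size 4), [u¹²v] (size 13), [u⁴v²] (size 13), [u¹²v³] (size 13).
Class equation: 1 + 4 + 4 + 4 + 13 + 13 + 13 = 52 = |G|. So G has 7 conjugacy classes.

Answer: 7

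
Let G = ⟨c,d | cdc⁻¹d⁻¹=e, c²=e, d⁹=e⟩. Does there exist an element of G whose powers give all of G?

|G| = 18. The element cd has order 18 (its powers give 18 distinct elements), so ⟨cd⟩ = G and G is cyclic.

Answer: Yes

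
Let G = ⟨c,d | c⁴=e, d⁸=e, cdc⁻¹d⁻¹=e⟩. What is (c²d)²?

Compute successive powers of (c²d), reducing at each step:
  (c²d)²: (c²d) · c² = d;   d · d = d²

Answer: d²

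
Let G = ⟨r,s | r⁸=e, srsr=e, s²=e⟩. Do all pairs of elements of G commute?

r·s = rs but s·r = r⁷s, so r·s ≠ s·r and G is not abelian.

Answer: No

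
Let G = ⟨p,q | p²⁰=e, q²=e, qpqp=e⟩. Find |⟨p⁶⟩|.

|⟨p⁶⟩| equals the order of p⁶. Compute successive powers until reaching e:
  (p⁶)¹ = p⁶, (p⁶)² = p¹², (p⁶)³ = p¹⁸, (p⁶)⁴ = p⁴, (p⁶)⁵ = p¹⁰, (p⁶)⁶ = p¹⁶, (p⁶)⁷ = p², (p⁶)⁸ = p⁸, (p⁶)⁹ = p¹⁴, (p⁶)¹⁰ = e.
The smallest positive k with (p⁶)ᵏ = e is 10, so |⟨p⁶⟩| = 10.

Answer: 10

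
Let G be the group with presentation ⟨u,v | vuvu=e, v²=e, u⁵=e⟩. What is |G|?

Enumerate words in the generators, reducing via the relations: the distinct elements are
  {e, u, v, uv, u², u³, u⁴, u²v, u³v, u⁴v}.
No further products give new elements, so |G| = 10.

Answer: 10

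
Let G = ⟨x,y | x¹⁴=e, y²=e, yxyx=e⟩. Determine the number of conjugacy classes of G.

The conjugacy classes (representative and size) are:
  [e] (size 1), [x¹³] (size 2), [x²] (size 2), [x³] (size 2), [x¹⁰] (size 2), [x⁵] (size 2), [x⁸] (size 2), [x⁷] (size 1), [x⁶y] (size 7), [x⁹y] (size 7).
Class equation: 1 + 2 + 2 + 2 + 2 + 2 + 2 + 1 + 7 + 7 = 28 = |G|. So G has 10 conjugacy classes.

Answer: 10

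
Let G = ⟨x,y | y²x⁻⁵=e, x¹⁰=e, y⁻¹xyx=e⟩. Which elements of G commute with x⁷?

⟨x⁷⟩ ⊆ C_G(x⁷) since powers of x⁷ commute with x⁷; so |C_G(x⁷)| ≥ |⟨x⁷⟩| = 10.
By orbit–stabilizer, |C_G(x⁷)| = |G| / |conj. class of x⁷| = 20 / 2 = 10.
The 10 elements commuting with x⁷ are {e, x, x², x³, x⁴, x⁵, x⁶, x⁷, x⁸, x⁹}.

Answer: {e, x, x², x³, x⁴, x⁵, x⁶, x⁷, x⁸, x⁹}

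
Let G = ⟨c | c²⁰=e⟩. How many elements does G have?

G is generated by a single element, so G is cyclic. The relator gives c²⁰ = e and no smaller power is forced to be e, so the 20 powers {c, e, c², c³, c⁴, c⁵, c⁶, c⁷, c⁸, c⁹, c¹², c¹³, c¹¹, c¹⁰, c¹⁴, c¹⁵, c¹⁶, c¹⁷, c¹⁸, c¹⁹} are distinct. Hence |G| = 20.

Answer: 20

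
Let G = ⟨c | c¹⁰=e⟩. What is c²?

Compute successive powers of c, reducing at each step:
  c²: c · c = c²

Answer: c²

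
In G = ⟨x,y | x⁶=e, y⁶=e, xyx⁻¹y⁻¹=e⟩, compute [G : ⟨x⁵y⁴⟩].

First find ord(x⁵y⁴) by computing successive powers:
  (x⁵y⁴)¹ = x⁵y⁴, (x⁵y⁴)² = x⁴y², (x⁵y⁴)³ = x³, (x⁵y⁴)⁴ = x²y⁴, (x⁵y⁴)⁵ = xy², (x⁵y⁴)⁶ = e.
So |⟨x⁵y⁴⟩| = ord(x⁵y⁴) = 6. With |G| = 36, by Lagrange [G : ⟨x⁵y⁴⟩] = 36/6 = 6.

Answer: 6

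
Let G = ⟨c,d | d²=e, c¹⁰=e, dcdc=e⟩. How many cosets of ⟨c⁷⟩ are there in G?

First find ord(c⁷) by computing successive powers:
  (c⁷)¹ = c⁷, (c⁷)² = c⁴, (c⁷)³ = c, (c⁷)⁴ = c⁸, (c⁷)⁵ = c⁵, (c⁷)⁶ = c², (c⁷)⁷ = c⁹, (c⁷)⁸ = c⁶, (c⁷)⁹ = c³, (c⁷)¹⁰ = e.
So |⟨c⁷⟩| = ord(c⁷) = 10. With |G| = 20, by Lagrange [G : ⟨c⁷⟩] = 20/10 = 2.

Answer: 2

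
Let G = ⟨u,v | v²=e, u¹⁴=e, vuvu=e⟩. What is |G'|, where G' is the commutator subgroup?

G' = [G, G] is generated by all commutators. The generator-pair commutators are: [u, v] = u².
The subgroup they normally generate is {e, u², u⁴, u⁶, u⁸, u¹⁰, u¹²}, of order 7.
Check: |G/G'| = 28/7 = 4 is the order of the abelianisation.

Answer: 7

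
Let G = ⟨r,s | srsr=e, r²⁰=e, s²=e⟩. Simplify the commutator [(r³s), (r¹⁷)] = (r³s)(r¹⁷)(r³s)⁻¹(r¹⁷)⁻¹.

[(r³s), (r¹⁷)] = (r³s)·(r¹⁷)·(r³s)⁻¹·(r¹⁷)⁻¹.
  (r³s) · (r¹⁷) = r⁶s
  (r⁶s) · (r³s) = r³
  (r³) · (r³) = r⁶

Answer: r⁶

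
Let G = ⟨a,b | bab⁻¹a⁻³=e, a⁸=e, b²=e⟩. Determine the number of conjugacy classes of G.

The conjugacy classes (representative and size) are:
  [e] (size 1), [a³] (size 2), [a²] (size 2), [a⁴] (size 1), [a⁵] (size 2), [a⁴b] (size 4), [ab] (size 4).
Class equation: 1 + 2 + 2 + 1 + 2 + 4 + 4 = 16 = |G|. So G has 7 conjugacy classes.

Answer: 7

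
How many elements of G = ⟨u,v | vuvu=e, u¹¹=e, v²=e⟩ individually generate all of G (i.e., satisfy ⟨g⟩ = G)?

⟨g⟩ = G would require ord(g) = |G| = 22, but the maximum element order in G is 11 < 22. So G is not cyclic and no single element generates it: the count is 0.

Answer: 0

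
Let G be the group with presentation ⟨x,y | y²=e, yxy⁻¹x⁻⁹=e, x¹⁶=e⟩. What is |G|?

Enumerate words in the generators, reducing via the relations: the distinct elements are
  {e, x, y, xy, x², x³, x⁴, x⁵, x⁶, x⁷, x⁸, x⁹, x²y, x³y, x¹², x¹³, x¹¹, x¹⁰, x¹⁴, x¹⁵, x⁴y, x⁵y, x⁶y, x⁷y, x⁸y, x⁹y, x¹²y, x¹³y, x¹¹y, x¹⁰y, x¹⁴y, x¹⁵y}.
No further products give new elements, so |G| = 32.

Answer: 32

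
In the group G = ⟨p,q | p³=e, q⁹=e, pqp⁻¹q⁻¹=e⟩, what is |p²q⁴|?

Compute successive powers until reaching e:
  (p²q⁴)¹ = p²q⁴, (p²q⁴)² = pq⁸, (p²q⁴)³ = q³, (p²q⁴)⁴ = p²q⁷, (p²q⁴)⁵ = pq², (p²q⁴)⁶ = q⁶, (p²q⁴)⁷ = p²q, (p²q⁴)⁸ = pq⁵, (p²q⁴)⁹ = e.
The smallest positive k with (p²q⁴)ᵏ = e is 9.

Answer: 9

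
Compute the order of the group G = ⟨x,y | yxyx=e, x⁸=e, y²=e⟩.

Enumerate words in the generators, reducing via the relations: the distinct elements are
  {e, x, y, xy, x², x³, x⁴, x⁵, x⁶, x⁷, x²y, x³y, x⁴y, x⁵y, x⁶y, x⁷y}.
No further products give new elements, so |G| = 16.

Answer: 16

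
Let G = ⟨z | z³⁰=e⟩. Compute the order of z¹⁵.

Compute successive powers until reaching e:
  (z¹⁵)¹ = z¹⁵, (z¹⁵)² = e.
The smallest positive k with (z¹⁵)ᵏ = e is 2.

Answer: 2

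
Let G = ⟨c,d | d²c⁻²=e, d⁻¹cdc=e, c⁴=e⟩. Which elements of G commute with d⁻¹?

⟨d⁻¹⟩ ⊆ C_G(d⁻¹) since powers of d⁻¹ commute with d⁻¹; so |C_G(d⁻¹)| ≥ |⟨d⁻¹⟩| = 4.
By orbit–stabilizer, |C_G(d⁻¹)| = |G| / |conj. class of d⁻¹| = 8 / 2 = 4.
The 4 elements commuting with d⁻¹ are {e, c², d, d⁻¹}.

Answer: {e, c², d, d⁻¹}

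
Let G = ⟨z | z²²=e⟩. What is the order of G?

G is generated by a single element, so G is cyclic. The relator gives z²² = e and no smaller power is forced to be e, so the 22 powers {e, z, z², z³, z⁴, z⁵, z⁶, z⁷, z⁸, z⁹, z²¹, z²⁰, z¹², z¹³, z¹¹, z¹⁰, z¹⁴, z¹⁵, z¹⁶, z¹⁷, z¹⁸, z¹⁹} are distinct. Hence |G| = 22.

Answer: 22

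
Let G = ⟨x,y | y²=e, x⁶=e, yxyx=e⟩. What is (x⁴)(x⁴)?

Compute (x⁴) · (x⁴) by multiplying left to right and reducing via the relations at each step:
  (x⁴) · x⁴ = x²

Answer: x²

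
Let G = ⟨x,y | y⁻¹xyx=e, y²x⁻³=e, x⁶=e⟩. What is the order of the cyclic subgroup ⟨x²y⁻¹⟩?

|⟨x²y⁻¹⟩| equals the order of x²y⁻¹. Compute successive powers until reaching e:
  (x²y⁻¹)¹ = x²y⁻¹, (x²y⁻¹)² = x³, (x²y⁻¹)³ = x²y, (x²y⁻¹)⁴ = e.
The smallest positive k with (x²y⁻¹)ᵏ = e is 4, so |⟨x²y⁻¹⟩| = 4.

Answer: 4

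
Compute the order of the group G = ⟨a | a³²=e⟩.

G is generated by a single element, so G is cyclic. The relator gives a³² = e and no smaller power is forced to be e, so the 32 powers {a, e, a², a³, a⁴, a⁵, a⁶, a⁷, a⁸, a⁹, a²², a²³, a²¹, a²⁰, a²⁴, a²⁵, a²⁶, a²⁷, a²⁸, a²⁹, a³¹, a³⁰, a¹², a¹³, a¹¹, a¹⁰, a¹⁴, a¹⁵, a¹⁶, a¹⁷, a¹⁸, a¹⁹} are distinct. Hence |G| = 32.

Answer: 32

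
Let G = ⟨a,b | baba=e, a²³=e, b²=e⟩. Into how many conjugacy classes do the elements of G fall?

The conjugacy classes (representative and size) are:
  [e] (size 1), [a] (size 2), [a²¹] (size 2), [a²⁰] (size 2), [a⁴] (size 2), [a¹⁸] (size 2), [a⁶] (size 2), [a¹⁶] (size 2), [a⁸] (size 2), [a⁹] (size 2), [a¹⁰] (size 2), [a¹²] (size 2), [a¹⁸b] (size 23).
Class equation: 1 + 2 + 2 + 2 + 2 + 2 + 2 + 2 + 2 + 2 + 2 + 2 + 23 = 46 = |G|. So G has 13 conjugacy classes.

Answer: 13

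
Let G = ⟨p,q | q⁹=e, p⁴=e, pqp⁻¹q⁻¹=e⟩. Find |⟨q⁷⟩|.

|⟨q⁷⟩| equals the order of q⁷. Compute successive powers until reaching e:
  (q⁷)¹ = q⁷, (q⁷)² = q⁵, (q⁷)³ = q³, (q⁷)⁴ = q, (q⁷)⁵ = q⁸, (q⁷)⁶ = q⁶, (q⁷)⁷ = q⁴, (q⁷)⁸ = q², (q⁷)⁹ = e.
The smallest positive k with (q⁷)ᵏ = e is 9, so |⟨q⁷⟩| = 9.

Answer: 9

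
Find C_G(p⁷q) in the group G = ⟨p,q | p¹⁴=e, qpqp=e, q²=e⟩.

⟨p⁷q⟩ ⊆ C_G(p⁷q) since powers of p⁷q commute with p⁷q; so |C_G(p⁷q)| ≥ |⟨p⁷q⟩| = 2.
By orbit–stabilizer, |C_G(p⁷q)| = |G| / |conj. class of p⁷q| = 28 / 7 = 4.
The 4 elements commuting with p⁷q are {e, p⁷, q, p⁷q}.

Answer: {e, p⁷, q, p⁷q}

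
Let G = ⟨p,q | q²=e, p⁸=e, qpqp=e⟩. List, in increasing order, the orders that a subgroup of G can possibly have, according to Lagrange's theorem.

|G| = 16 = 2⁴. By Lagrange's theorem the order of any subgroup divides 16; the divisors of 16 are 1, 2, 4, 8, 16.

Answer: 1, 2, 4, 8, 16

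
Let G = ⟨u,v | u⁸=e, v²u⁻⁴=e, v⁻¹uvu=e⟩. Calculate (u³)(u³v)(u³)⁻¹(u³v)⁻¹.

[(u³), (u³v)] = (u³)·(u³v)·(u³)⁻¹·(u³v)⁻¹.
  (u³) · (u³v) = u²v⁻¹
  (u²v⁻¹) · (u⁵) = uv
  (uv) · (u³v⁻¹) = u⁶

Answer: u⁶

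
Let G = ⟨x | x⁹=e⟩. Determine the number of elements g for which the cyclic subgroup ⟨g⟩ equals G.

G is cyclic of order 9. An element generates G iff its order is 9, and a cyclic group of order 9 has exactly φ(9) = 6 such elements.

Answer: 6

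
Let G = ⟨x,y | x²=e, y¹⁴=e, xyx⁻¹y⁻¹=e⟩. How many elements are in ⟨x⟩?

|⟨x⟩| equals the order of x. Compute successive powers until reaching e:
  x¹ = x, x² = e.
The smallest positive k with xᵏ = e is 2, so |⟨x⟩| = 2.

Answer: 2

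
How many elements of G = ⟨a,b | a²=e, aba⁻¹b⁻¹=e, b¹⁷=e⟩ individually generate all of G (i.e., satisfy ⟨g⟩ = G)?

G is cyclic of order 34. An element generates G iff its order is 34, and a cyclic group of order 34 has exactly φ(34) = 16 such elements.

Answer: 16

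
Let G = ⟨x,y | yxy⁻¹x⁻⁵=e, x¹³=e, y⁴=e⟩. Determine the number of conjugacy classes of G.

The conjugacy classes (representative and size) are:
  [e] (size 1), [x] (size 4), [x²] (size 4), [x⁹] (size 4), [x¹²y] (size 13), [x⁴y²] (size 13), [x¹²y³] (size 13).
Class equation: 1 + 4 + 4 + 4 + 13 + 13 + 13 = 52 = |G|. So G has 7 conjugacy classes.

Answer: 7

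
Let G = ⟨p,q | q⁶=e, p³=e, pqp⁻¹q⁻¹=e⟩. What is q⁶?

Compute successive powers of q, reducing at each step:
  q²: q · q = q²
  q³: (q²) · q = q³
  q⁴: (q³) · q = q⁴
  q⁵: (q⁴) · q = q⁵
  q⁶: (q⁵) · q = e

Answer: e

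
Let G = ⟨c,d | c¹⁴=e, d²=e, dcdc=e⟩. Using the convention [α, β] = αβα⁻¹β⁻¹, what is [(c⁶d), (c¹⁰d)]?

[(c⁶d), (c¹⁰d)] = (c⁶d)·(c¹⁰d)·(c⁶d)⁻¹·(c¹⁰d)⁻¹.
  (c⁶d) · (c¹⁰d) = c¹⁰
  (c¹⁰) · (c⁶d) = c²d
  (c²d) · (c¹⁰d) = c⁶

Answer: c⁶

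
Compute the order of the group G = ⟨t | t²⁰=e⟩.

G is generated by a single element, so G is cyclic. The relator gives t²⁰ = e and no smaller power is forced to be e, so the 20 powers {e, t, t², t³, t⁴, t⁵, t⁶, t⁷, t⁸, t⁹, t¹², t¹³, t¹¹, t¹⁰, t¹⁴, t¹⁵, t¹⁶, t¹⁷, t¹⁸, t¹⁹} are distinct. Hence |G| = 20.

Answer: 20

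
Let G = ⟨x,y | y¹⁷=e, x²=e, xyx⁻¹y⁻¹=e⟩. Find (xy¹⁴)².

Compute successive powers of (xy¹⁴), reducing at each step:
  (xy¹⁴)²: (xy¹⁴) · x = y¹⁴;   (y¹⁴) · y¹⁴ = y¹¹

Answer: y¹¹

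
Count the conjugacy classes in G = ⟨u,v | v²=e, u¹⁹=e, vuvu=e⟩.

The conjugacy classes (representative and size) are:
  [e] (size 1), [u¹⁸] (size 2), [u²] (size 2), [u¹⁶] (size 2), [u⁴] (size 2), [u¹⁴] (size 2), [u¹³] (size 2), [u¹²] (size 2), [u⁸] (size 2), [u⁹] (size 2), [v] (size 19).
Class equation: 1 + 2 + 2 + 2 + 2 + 2 + 2 + 2 + 2 + 2 + 19 = 38 = |G|. So G has 11 conjugacy classes.

Answer: 11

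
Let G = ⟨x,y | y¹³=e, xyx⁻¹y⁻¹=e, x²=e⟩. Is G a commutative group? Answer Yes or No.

Each pair of generators commutes: x·y = xy = y·x. Since the generators pairwise commute, every element of G commutes with every other, so G is abelian.

Answer: Yes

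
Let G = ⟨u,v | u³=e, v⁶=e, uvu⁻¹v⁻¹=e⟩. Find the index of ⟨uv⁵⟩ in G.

First find ord(uv⁵) by computing successive powers:
  (uv⁵)¹ = uv⁵, (uv⁵)² = u²v⁴, (uv⁵)³ = v³, (uv⁵)⁴ = uv², (uv⁵)⁵ = u²v, (uv⁵)⁶ = e.
So |⟨uv⁵⟩| = ord(uv⁵) = 6. With |G| = 18, by Lagrange [G : ⟨uv⁵⟩] = 18/6 = 3.

Answer: 3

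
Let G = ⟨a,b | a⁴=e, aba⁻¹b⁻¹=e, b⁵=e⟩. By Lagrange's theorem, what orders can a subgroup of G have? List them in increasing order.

|G| = 20 = 2² · 5. By Lagrange's theorem the order of any subgroup divides 20; the divisors of 20 are 1, 2, 4, 5, 10, 20.

Answer: 1, 2, 4, 5, 10, 20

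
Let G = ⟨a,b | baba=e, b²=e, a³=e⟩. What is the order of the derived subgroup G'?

G' = [G, G] is generated by all commutators. The generator-pair commutators are: [a, b] = a².
The subgroup they normally generate is {e, a, a²}, of order 3.
Check: |G/G'| = 6/3 = 2 is the order of the abelianisation.

Answer: 3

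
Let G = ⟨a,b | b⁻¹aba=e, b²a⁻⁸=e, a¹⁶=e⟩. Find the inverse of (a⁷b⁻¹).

The order of (a⁷b⁻¹) is 4 (smallest k with (a⁷b⁻¹)ᵏ = e), so (a⁷b⁻¹)⁻¹ = (a⁷b⁻¹)³ = a⁷b.
Check: (a⁷b⁻¹) · (a⁷b) → (a⁷b⁻¹) · a⁷ = b⁻¹;   (b⁻¹) · b = e, giving e as required.

Answer: a⁷b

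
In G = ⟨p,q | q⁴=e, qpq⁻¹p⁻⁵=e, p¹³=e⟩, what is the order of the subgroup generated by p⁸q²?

|⟨p⁸q²⟩| equals the order of p⁸q². Compute successive powers until reaching e:
  (p⁸q²)¹ = p⁸q², (p⁸q²)² = e.
The smallest positive k with (p⁸q²)ᵏ = e is 2, so |⟨p⁸q²⟩| = 2.

Answer: 2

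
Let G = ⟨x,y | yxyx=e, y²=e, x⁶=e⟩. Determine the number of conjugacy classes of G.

The conjugacy classes (representative and size) are:
  [e] (size 1), [x⁵] (size 2), [x⁴] (size 2), [x³] (size 1), [y] (size 3), [x³y] (size 3).
Class equation: 1 + 2 + 2 + 1 + 3 + 3 = 12 = |G|. So G has 6 conjugacy classes.

Answer: 6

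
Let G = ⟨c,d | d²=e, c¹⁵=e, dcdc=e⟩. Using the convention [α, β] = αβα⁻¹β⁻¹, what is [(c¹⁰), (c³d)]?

[(c¹⁰), (c³d)] = (c¹⁰)·(c³d)·(c¹⁰)⁻¹·(c³d)⁻¹.
  (c¹⁰) · (c³d) = c¹³d
  (c¹³d) · (c⁵) = c⁸d
  (c⁸d) · (c³d) = c⁵

Answer: c⁵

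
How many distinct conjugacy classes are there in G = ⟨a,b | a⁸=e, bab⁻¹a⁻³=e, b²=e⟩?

The conjugacy classes (representative and size) are:
  [e] (size 1), [a³] (size 2), [a²] (size 2), [a⁴] (size 1), [a⁵] (size 2), [a⁴b] (size 4), [ab] (size 4).
Class equation: 1 + 2 + 2 + 1 + 2 + 4 + 4 = 16 = |G|. So G has 7 conjugacy classes.

Answer: 7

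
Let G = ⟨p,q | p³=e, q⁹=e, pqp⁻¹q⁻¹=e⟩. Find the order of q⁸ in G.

Compute successive powers until reaching e:
  (q⁸)¹ = q⁸, (q⁸)² = q⁷, (q⁸)³ = q⁶, (q⁸)⁴ = q⁵, (q⁸)⁵ = q⁴, (q⁸)⁶ = q³, (q⁸)⁷ = q², (q⁸)⁸ = q, (q⁸)⁹ = e.
The smallest positive k with (q⁸)ᵏ = e is 9.

Answer: 9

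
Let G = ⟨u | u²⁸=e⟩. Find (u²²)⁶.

Compute successive powers of (u²²), reducing at each step:
  (u²²)²: (u²²) · u²² = u¹⁶
  (u²²)³: (u¹⁶) · u²² = u¹⁰
  (u²²)⁴: (u¹⁰) · u²² = u⁴
  (u²²)⁵: (u⁴) · u²² = u²⁶
  (u²²)⁶: (u²⁶) · u²² = u²⁰

Answer: u²⁰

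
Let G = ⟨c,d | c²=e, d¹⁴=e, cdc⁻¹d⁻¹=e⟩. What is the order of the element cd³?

Compute successive powers until reaching e:
  (cd³)¹ = cd³, (cd³)² = d⁶, (cd³)³ = cd⁹, (cd³)⁴ = d¹², (cd³)⁵ = cd, (cd³)⁶ = d⁴, (cd³)⁷ = cd⁷, (cd³)⁸ = d¹⁰, (cd³)⁹ = cd¹³, (cd³)¹⁰ = d², (cd³)¹¹ = cd⁵, (cd³)¹² = d⁸, (cd³)¹³ = cd¹¹, (cd³)¹⁴ = e.
The smallest positive k with (cd³)ᵏ = e is 14.

Answer: 14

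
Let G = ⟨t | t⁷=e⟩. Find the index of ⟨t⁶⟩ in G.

First find ord(t⁶) by computing successive powers:
  (t⁶)¹ = t⁶, (t⁶)² = t⁵, (t⁶)³ = t⁴, (t⁶)⁴ = t³, (t⁶)⁵ = t², (t⁶)⁶ = t, (t⁶)⁷ = e.
So |⟨t⁶⟩| = ord(t⁶) = 7. With |G| = 7, by Lagrange [G : ⟨t⁶⟩] = 7/7 = 1.

Answer: 1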